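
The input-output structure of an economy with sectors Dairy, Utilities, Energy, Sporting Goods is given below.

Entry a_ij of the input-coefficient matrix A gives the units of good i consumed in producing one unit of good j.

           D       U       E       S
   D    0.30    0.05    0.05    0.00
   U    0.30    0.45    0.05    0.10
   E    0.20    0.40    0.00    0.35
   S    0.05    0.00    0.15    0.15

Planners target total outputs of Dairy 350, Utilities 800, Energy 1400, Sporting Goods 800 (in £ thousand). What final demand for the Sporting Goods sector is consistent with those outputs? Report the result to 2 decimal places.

d_S = 452.50

I − A =
  [   0.70    -0.05    -0.05     0.00]
  [  -0.30     0.55    -0.05    -0.10]
  [  -0.20    -0.40     1.00    -0.35]
  [  -0.05     0.00    -0.15     0.85]
d = (I − A) x:
  d_D = (+0.70)·350 + (-0.05)·800 + (-0.05)·1400 + (+0.00)·800 = 135.00
  d_U = (-0.30)·350 + (+0.55)·800 + (-0.05)·1400 + (-0.10)·800 = 185.00
  d_E = (-0.20)·350 + (-0.40)·800 + (+1.00)·1400 + (-0.35)·800 = 730.00
  d_S = (-0.05)·350 + (+0.00)·800 + (-0.15)·1400 + (+0.85)·800 = 452.50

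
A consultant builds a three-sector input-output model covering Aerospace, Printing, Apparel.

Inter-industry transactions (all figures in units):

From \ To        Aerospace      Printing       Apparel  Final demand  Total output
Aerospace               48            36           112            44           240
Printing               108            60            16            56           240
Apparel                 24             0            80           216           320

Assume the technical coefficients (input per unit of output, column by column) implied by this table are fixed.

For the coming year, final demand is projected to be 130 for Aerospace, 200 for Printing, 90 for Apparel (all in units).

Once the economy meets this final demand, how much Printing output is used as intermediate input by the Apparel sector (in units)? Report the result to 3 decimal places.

z_23 = 8.147

Technical coefficients a_ij = z_ij / X_j:
  a_11 = 48/240 = 0.20, a_21 = 108/240 = 0.45, a_31 = 24/240 = 0.10
  a_12 = 36/240 = 0.15, a_22 = 60/240 = 0.25, a_32 = 0/240 = 0.00
  a_13 = 112/320 = 0.35, a_23 = 16/320 = 0.05, a_33 = 80/320 = 0.25
I − A =
  [   0.80    -0.15    -0.35]
  [  -0.45     0.75    -0.05]
  [  -0.10     0.00     0.75]
Cofactors of I−A, C_ij = (−1)^(i+j)·(minor ij) (rows/columns in the sector order above):
  C_11 = (0.75)(0.75) − (-0.05)(0.00) = 0.5625
  C_12 = −[(-0.45)(0.75) − (-0.05)(-0.10)] = 0.3425
  C_13 = (-0.45)(0.00) − (0.75)(-0.10) = 0.0750
  C_21 = −[(-0.15)(0.75) − (-0.35)(0.00)] = 0.1125
  C_22 = (0.80)(0.75) − (-0.35)(-0.10) = 0.5650
  C_23 = −[(0.80)(0.00) − (-0.15)(-0.10)] = 0.0150
  C_31 = (-0.15)(-0.05) − (-0.35)(0.75) = 0.2700
  C_32 = −[(0.80)(-0.05) − (-0.35)(-0.45)] = 0.1975
  C_33 = (0.80)(0.75) − (-0.15)(-0.45) = 0.5325
det(I−A) = Σ_j (I−A)_1j·C_1j = (0.80)(0.5625) + (-0.15)(0.3425) + (-0.35)(0.0750) = 0.372375
adj(I−A) = Cᵀ =
  [ 0.5625   0.1125   0.2700]
  [ 0.3425   0.5650   0.1975]
  [ 0.0750   0.0150   0.5325]
(I − A)⁻¹ = adj(I−A) / det(I−A) ≈
  [   1.5106     0.3021     0.7251]
  [   0.9198     1.5173     0.5304]
  [   0.2014     0.0403     1.4300]
First solve x = (I − A)⁻¹ d = adj(I−A)·d / det(I−A); in particular x_3 = (0.0750·130 + 0.0150·200 + 0.5325·90) / 0.372375 = 60.675 / 0.372375 ≈ 162.94058.
Intermediate flow from 2 to 3: z_23 = a_23 · x_3 = 0.05 × 60.675 / 0.372375 = 3.03375 / 0.372375 ≈ 8.147.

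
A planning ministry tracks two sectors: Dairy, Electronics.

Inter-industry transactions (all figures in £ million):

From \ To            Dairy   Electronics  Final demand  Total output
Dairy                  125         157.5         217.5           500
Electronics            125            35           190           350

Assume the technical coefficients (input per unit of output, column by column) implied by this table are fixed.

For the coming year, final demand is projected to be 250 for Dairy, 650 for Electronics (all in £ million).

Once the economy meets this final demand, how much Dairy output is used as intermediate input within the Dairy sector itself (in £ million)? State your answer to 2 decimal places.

z_11 = 230.00

Technical coefficients a_ij = z_ij / X_j:
  a_11 = 125/500 = 0.25, a_21 = 125/500 = 0.25
  a_12 = 157.5/350 = 0.45, a_22 = 35/350 = 0.10
I − A =
  [   0.75    -0.45]
  [  -0.25     0.90]
det(I−A) = (0.75)(0.90) − (-0.45)(-0.25) = 0.5625
adj(I−A) = [[0.90, 0.45], [0.25, 0.75]]
(I − A)⁻¹ = adj(I−A) / det(I−A) ≈
  [   1.6000     0.8000]
  [   0.4444     1.3333]
First solve x = (I − A)⁻¹ d = adj(I−A)·d / det(I−A); in particular x_1 = (0.90·250 + 0.45·650) / 0.5625 = 517.50 / 0.5625 = 920.0000.
Intermediate flow from 1 to 1: z_11 = a_11 · x_1 = 0.25 × 517.50 / 0.5625 = 129.375 / 0.5625 = 230.00.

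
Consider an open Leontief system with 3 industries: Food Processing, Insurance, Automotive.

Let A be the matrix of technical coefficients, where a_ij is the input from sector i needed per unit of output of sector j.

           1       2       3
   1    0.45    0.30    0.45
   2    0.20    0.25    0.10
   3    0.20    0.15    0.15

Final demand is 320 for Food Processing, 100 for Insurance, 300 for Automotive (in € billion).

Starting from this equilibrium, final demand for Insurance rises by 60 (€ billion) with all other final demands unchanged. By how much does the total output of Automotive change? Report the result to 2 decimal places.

I − A =
  [   0.55    -0.30    -0.45]
  [  -0.20     0.75    -0.10]
  [  -0.20    -0.15     0.85]
Cofactors of I−A, C_ij = (−1)^(i+j)·(minor ij) (rows/columns in the sector order above):
  C_11 = (0.75)(0.85) − (-0.10)(-0.15) = 0.6225
  C_12 = −[(-0.20)(0.85) − (-0.10)(-0.20)] = 0.1900
  C_13 = (-0.20)(-0.15) − (0.75)(-0.20) = 0.1800
  C_21 = −[(-0.30)(0.85) − (-0.45)(-0.15)] = 0.3225
  C_22 = (0.55)(0.85) − (-0.45)(-0.20) = 0.3775
  C_23 = −[(0.55)(-0.15) − (-0.30)(-0.20)] = 0.1425
  C_31 = (-0.30)(-0.10) − (-0.45)(0.75) = 0.3675
  C_32 = −[(0.55)(-0.10) − (-0.45)(-0.20)] = 0.1450
  C_33 = (0.55)(0.75) − (-0.30)(-0.20) = 0.3525
det(I−A) = Σ_j (I−A)_1j·C_1j = (0.55)(0.6225) + (-0.30)(0.1900) + (-0.45)(0.1800) = 0.204375
adj(I−A) = Cᵀ =
  [ 0.6225   0.3225   0.3675]
  [ 0.1900   0.3775   0.1450]
  [ 0.1800   0.1425   0.3525]
(I − A)⁻¹ = adj(I−A) / det(I−A) ≈
  [   3.0459     1.5780     1.7982]
  [   0.9297     1.8471     0.7095]
  [   0.8807     0.6972     1.7248]
Δx = (I − A)⁻¹ Δd with Δd having +60 in the Insurance component and 0 elsewhere.
So Δx_3 = L_32 · (+60), where L_32 = adj(I−A)_32 / det(I−A) = 0.1425 / 0.204375.
Δx_3 = 0.1425 × (+60) / 0.204375 = 8.55 / 0.204375 ≈ 41.83.

Δx_3 = 41.83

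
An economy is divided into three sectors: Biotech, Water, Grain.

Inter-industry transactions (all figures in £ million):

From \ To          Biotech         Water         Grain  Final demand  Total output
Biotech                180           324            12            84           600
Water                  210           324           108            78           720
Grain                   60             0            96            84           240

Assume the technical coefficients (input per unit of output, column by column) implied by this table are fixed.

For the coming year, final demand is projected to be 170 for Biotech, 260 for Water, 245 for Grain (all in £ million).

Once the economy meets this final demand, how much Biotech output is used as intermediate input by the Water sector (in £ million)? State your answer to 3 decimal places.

z_BW = 922.649

Technical coefficients a_ij = z_ij / X_j:
  a_BB = 180/600 = 0.30, a_WB = 210/600 = 0.35, a_GB = 60/600 = 0.10
  a_BW = 324/720 = 0.45, a_WW = 324/720 = 0.45, a_GW = 0/720 = 0.00
  a_BG = 12/240 = 0.05, a_WG = 108/240 = 0.45, a_GG = 96/240 = 0.40
I − A =
  [   0.70    -0.45    -0.05]
  [  -0.35     0.55    -0.45]
  [  -0.10     0.00     0.60]
Cofactors of I−A, C_ij = (−1)^(i+j)·(minor ij) (rows/columns in the sector order above):
  C_11 = (0.55)(0.60) − (-0.45)(0.00) = 0.3300
  C_12 = −[(-0.35)(0.60) − (-0.45)(-0.10)] = 0.2550
  C_13 = (-0.35)(0.00) − (0.55)(-0.10) = 0.0550
  C_21 = −[(-0.45)(0.60) − (-0.05)(0.00)] = 0.2700
  C_22 = (0.70)(0.60) − (-0.05)(-0.10) = 0.4150
  C_23 = −[(0.70)(0.00) − (-0.45)(-0.10)] = 0.0450
  C_31 = (-0.45)(-0.45) − (-0.05)(0.55) = 0.2300
  C_32 = −[(0.70)(-0.45) − (-0.05)(-0.35)] = 0.3325
  C_33 = (0.70)(0.55) − (-0.45)(-0.35) = 0.2275
det(I−A) = Σ_j (I−A)_1j·C_1j = (0.70)(0.3300) + (-0.45)(0.2550) + (-0.05)(0.0550) = 0.1135
adj(I−A) = Cᵀ =
  [ 0.3300   0.2700   0.2300]
  [ 0.2550   0.4150   0.3325]
  [ 0.0550   0.0450   0.2275]
(I − A)⁻¹ = adj(I−A) / det(I−A) ≈
  [   2.9075     2.3789     2.0264]
  [   2.2467     3.6564     2.9295]
  [   0.4846     0.3965     2.0044]
First solve x = (I − A)⁻¹ d = adj(I−A)·d / det(I−A); in particular x_W = (0.2550·170 + 0.4150·260 + 0.3325·245) / 0.1135 = 232.7125 / 0.1135 ≈ 2050.33040.
Intermediate flow from B to W: z_BW = a_BW · x_W = 0.45 × 232.7125 / 0.1135 = 104.720625 / 0.1135 ≈ 922.649.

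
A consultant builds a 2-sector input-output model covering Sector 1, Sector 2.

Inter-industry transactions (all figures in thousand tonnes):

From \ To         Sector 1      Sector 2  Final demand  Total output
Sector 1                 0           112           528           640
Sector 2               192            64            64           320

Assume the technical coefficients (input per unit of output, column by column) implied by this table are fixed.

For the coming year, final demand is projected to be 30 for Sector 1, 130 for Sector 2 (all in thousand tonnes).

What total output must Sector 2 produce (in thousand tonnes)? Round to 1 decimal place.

x_2 = 200.0

Technical coefficients a_ij = z_ij / X_j:
  a_11 = 0/640 = 0.00, a_21 = 192/640 = 0.30
  a_12 = 112/320 = 0.35, a_22 = 64/320 = 0.20
I − A =
  [   1.00    -0.35]
  [  -0.30     0.80]
det(I−A) = (1.00)(0.80) − (-0.35)(-0.30) = 0.6950
adj(I−A) = [[0.80, 0.35], [0.30, 1.00]]
(I − A)⁻¹ = adj(I−A) / det(I−A) ≈
  [   1.1511     0.5036]
  [   0.4317     1.4388]
x = (I − A)⁻¹ d = adj(I−A)·d / det(I−A), with det(I−A) = 0.6950:
  x_1 = (0.80·30 + 0.35·130) / 0.6950 = 69.50 / 0.6950 = 100.0
  x_2 = (0.30·30 + 1.00·130) / 0.6950 = 139.00 / 0.6950 = 200.0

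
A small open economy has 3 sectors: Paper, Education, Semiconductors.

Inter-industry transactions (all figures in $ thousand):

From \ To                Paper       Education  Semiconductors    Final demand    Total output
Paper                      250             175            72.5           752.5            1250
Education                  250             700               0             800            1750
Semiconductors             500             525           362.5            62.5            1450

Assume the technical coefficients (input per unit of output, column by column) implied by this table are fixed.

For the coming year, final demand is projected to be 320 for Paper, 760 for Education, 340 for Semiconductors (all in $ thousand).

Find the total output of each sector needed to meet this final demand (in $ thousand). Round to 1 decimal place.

Technical coefficients a_ij = z_ij / X_j:
  a_11 = 250/1250 = 0.20, a_21 = 250/1250 = 0.20, a_31 = 500/1250 = 0.40
  a_12 = 175/1750 = 0.10, a_22 = 700/1750 = 0.40, a_32 = 525/1750 = 0.30
  a_13 = 72.5/1450 = 0.05, a_23 = 0/1450 = 0.00, a_33 = 362.5/1450 = 0.25
I − A =
  [   0.80    -0.10    -0.05]
  [  -0.20     0.60     0.00]
  [  -0.40    -0.30     0.75]
Cofactors of I−A, C_ij = (−1)^(i+j)·(minor ij) (rows/columns in the sector order above):
  C_11 = (0.60)(0.75) − (0.00)(-0.30) = 0.4500
  C_12 = −[(-0.20)(0.75) − (0.00)(-0.40)] = 0.1500
  C_13 = (-0.20)(-0.30) − (0.60)(-0.40) = 0.3000
  C_21 = −[(-0.10)(0.75) − (-0.05)(-0.30)] = 0.0900
  C_22 = (0.80)(0.75) − (-0.05)(-0.40) = 0.5800
  C_23 = −[(0.80)(-0.30) − (-0.10)(-0.40)] = 0.2800
  C_31 = (-0.10)(0.00) − (-0.05)(0.60) = 0.0300
  C_32 = −[(0.80)(0.00) − (-0.05)(-0.20)] = 0.0100
  C_33 = (0.80)(0.60) − (-0.10)(-0.20) = 0.4600
det(I−A) = Σ_j (I−A)_1j·C_1j = (0.80)(0.4500) + (-0.10)(0.1500) + (-0.05)(0.3000) = 0.3300
adj(I−A) = Cᵀ =
  [ 0.4500   0.0900   0.0300]
  [ 0.1500   0.5800   0.0100]
  [ 0.3000   0.2800   0.4600]
(I − A)⁻¹ = adj(I−A) / det(I−A) ≈
  [   1.3636     0.2727     0.0909]
  [   0.4545     1.7576     0.0303]
  [   0.9091     0.8485     1.3939]
x = (I − A)⁻¹ d = adj(I−A)·d / det(I−A), with det(I−A) = 0.3300:
  x_1 = (0.4500·320 + 0.0900·760 + 0.0300·340) / 0.3300 = 222.60 / 0.3300 ≈ 674.5
  x_2 = (0.1500·320 + 0.5800·760 + 0.0100·340) / 0.3300 = 492.20 / 0.3300 ≈ 1491.5
  x_3 = (0.3000·320 + 0.2800·760 + 0.4600·340) / 0.3300 = 465.20 / 0.3300 ≈ 1409.7

x_1 = 674.5, x_2 = 1491.5, x_3 = 1409.7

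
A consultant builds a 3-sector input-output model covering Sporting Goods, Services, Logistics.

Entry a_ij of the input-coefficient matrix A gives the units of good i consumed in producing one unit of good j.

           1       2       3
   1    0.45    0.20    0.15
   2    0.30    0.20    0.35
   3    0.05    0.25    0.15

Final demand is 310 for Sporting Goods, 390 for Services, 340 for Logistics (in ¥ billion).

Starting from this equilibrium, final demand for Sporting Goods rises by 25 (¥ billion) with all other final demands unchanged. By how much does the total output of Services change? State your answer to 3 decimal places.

I − A =
  [   0.55    -0.20    -0.15]
  [  -0.30     0.80    -0.35]
  [  -0.05    -0.25     0.85]
Cofactors of I−A, C_ij = (−1)^(i+j)·(minor ij) (rows/columns in the sector order above):
  C_11 = (0.80)(0.85) − (-0.35)(-0.25) = 0.5925
  C_12 = −[(-0.30)(0.85) − (-0.35)(-0.05)] = 0.2725
  C_13 = (-0.30)(-0.25) − (0.80)(-0.05) = 0.1150
  C_21 = −[(-0.20)(0.85) − (-0.15)(-0.25)] = 0.2075
  C_22 = (0.55)(0.85) − (-0.15)(-0.05) = 0.4600
  C_23 = −[(0.55)(-0.25) − (-0.20)(-0.05)] = 0.1475
  C_31 = (-0.20)(-0.35) − (-0.15)(0.80) = 0.1900
  C_32 = −[(0.55)(-0.35) − (-0.15)(-0.30)] = 0.2375
  C_33 = (0.55)(0.80) − (-0.20)(-0.30) = 0.3800
det(I−A) = Σ_j (I−A)_1j·C_1j = (0.55)(0.5925) + (-0.20)(0.2725) + (-0.15)(0.1150) = 0.254125
adj(I−A) = Cᵀ =
  [ 0.5925   0.2075   0.1900]
  [ 0.2725   0.4600   0.2375]
  [ 0.1150   0.1475   0.3800]
(I − A)⁻¹ = adj(I−A) / det(I−A) ≈
  [   2.3315     0.8165     0.7477]
  [   1.0723     1.8101     0.9346]
  [   0.4525     0.5804     1.4953]
Δx = (I − A)⁻¹ Δd with Δd having +25 in the Sporting Goods component and 0 elsewhere.
So Δx_2 = L_21 · (+25), where L_21 = adj(I−A)_21 / det(I−A) = 0.2725 / 0.254125.
Δx_2 = 0.2725 × (+25) / 0.254125 = 6.8125 / 0.254125 ≈ 26.808.

Δx_2 = 26.808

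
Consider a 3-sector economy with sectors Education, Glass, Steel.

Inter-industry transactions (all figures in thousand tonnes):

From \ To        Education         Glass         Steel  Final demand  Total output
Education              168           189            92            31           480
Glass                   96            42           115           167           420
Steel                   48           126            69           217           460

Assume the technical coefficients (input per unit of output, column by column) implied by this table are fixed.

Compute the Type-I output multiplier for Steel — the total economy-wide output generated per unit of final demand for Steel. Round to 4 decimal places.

m_3 = 2.9932

Technical coefficients a_ij = z_ij / X_j:
  a_11 = 168/480 = 0.35, a_21 = 96/480 = 0.20, a_31 = 48/480 = 0.10
  a_12 = 189/420 = 0.45, a_22 = 42/420 = 0.10, a_32 = 126/420 = 0.30
  a_13 = 92/460 = 0.20, a_23 = 115/460 = 0.25, a_33 = 69/460 = 0.15
I − A =
  [   0.65    -0.45    -0.20]
  [  -0.20     0.90    -0.25]
  [  -0.10    -0.30     0.85]
Cofactors of I−A, C_ij = (−1)^(i+j)·(minor ij) (rows/columns in the sector order above):
  C_11 = (0.90)(0.85) − (-0.25)(-0.30) = 0.6900
  C_12 = −[(-0.20)(0.85) − (-0.25)(-0.10)] = 0.1950
  C_13 = (-0.20)(-0.30) − (0.90)(-0.10) = 0.1500
  C_21 = −[(-0.45)(0.85) − (-0.20)(-0.30)] = 0.4425
  C_22 = (0.65)(0.85) − (-0.20)(-0.10) = 0.5325
  C_23 = −[(0.65)(-0.30) − (-0.45)(-0.10)] = 0.2400
  C_31 = (-0.45)(-0.25) − (-0.20)(0.90) = 0.2925
  C_32 = −[(0.65)(-0.25) − (-0.20)(-0.20)] = 0.2025
  C_33 = (0.65)(0.90) − (-0.45)(-0.20) = 0.4950
det(I−A) = Σ_j (I−A)_1j·C_1j = (0.65)(0.6900) + (-0.45)(0.1950) + (-0.20)(0.1500) = 0.33075
adj(I−A) = Cᵀ =
  [ 0.6900   0.4425   0.2925]
  [ 0.1950   0.5325   0.2025]
  [ 0.1500   0.2400   0.4950]
(I − A)⁻¹ = adj(I−A) / det(I−A) ≈
  [   2.08617     1.33787     0.88435]
  [   0.58957     1.60998     0.61224]
  [   0.45351     0.72562     1.49660]
The output multiplier for sector j is the column-j sum of the Leontief inverse (I − A)⁻¹ = adj(I−A) / det(I−A).
Column 3 of adj(I−A): (0.2925, 0.2025, 0.4950); det(I−A) = 0.33075.
m_3 = (0.2925 + 0.2025 + 0.4950) / 0.33075 = 0.99 / 0.33075 ≈ 2.9932.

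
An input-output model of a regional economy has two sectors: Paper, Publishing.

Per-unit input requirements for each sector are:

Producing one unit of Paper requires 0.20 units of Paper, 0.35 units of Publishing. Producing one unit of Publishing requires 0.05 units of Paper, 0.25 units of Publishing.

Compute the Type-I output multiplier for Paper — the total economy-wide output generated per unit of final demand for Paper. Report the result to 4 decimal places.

I − A =
  [   0.80    -0.05]
  [  -0.35     0.75]
det(I−A) = (0.80)(0.75) − (-0.05)(-0.35) = 0.5825
adj(I−A) = [[0.75, 0.05], [0.35, 0.80]]
(I − A)⁻¹ = adj(I−A) / det(I−A) ≈
  [   1.28755     0.08584]
  [   0.60086     1.37339]
The output multiplier for sector j is the column-j sum of the Leontief inverse (I − A)⁻¹ = adj(I−A) / det(I−A).
Column 1 of adj(I−A): (0.75, 0.35); det(I−A) = 0.5825.
m_1 = (0.75 + 0.35) / 0.5825 = 1.10 / 0.5825 ≈ 1.8884.

m_1 = 1.8884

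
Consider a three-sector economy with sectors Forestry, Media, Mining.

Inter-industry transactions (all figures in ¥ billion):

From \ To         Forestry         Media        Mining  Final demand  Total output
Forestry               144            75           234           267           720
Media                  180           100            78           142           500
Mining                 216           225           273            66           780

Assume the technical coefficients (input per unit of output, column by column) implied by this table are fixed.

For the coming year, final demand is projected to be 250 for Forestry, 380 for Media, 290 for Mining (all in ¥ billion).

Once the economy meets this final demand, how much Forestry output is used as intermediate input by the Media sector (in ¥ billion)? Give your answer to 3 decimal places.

z_12 = 156.786

Technical coefficients a_ij = z_ij / X_j:
  a_11 = 144/720 = 0.20, a_21 = 180/720 = 0.25, a_31 = 216/720 = 0.30
  a_12 = 75/500 = 0.15, a_22 = 100/500 = 0.20, a_32 = 225/500 = 0.45
  a_13 = 234/780 = 0.30, a_23 = 78/780 = 0.10, a_33 = 273/780 = 0.35
I − A =
  [   0.80    -0.15    -0.30]
  [  -0.25     0.80    -0.10]
  [  -0.30    -0.45     0.65]
Cofactors of I−A, C_ij = (−1)^(i+j)·(minor ij) (rows/columns in the sector order above):
  C_11 = (0.80)(0.65) − (-0.10)(-0.45) = 0.4750
  C_12 = −[(-0.25)(0.65) − (-0.10)(-0.30)] = 0.1925
  C_13 = (-0.25)(-0.45) − (0.80)(-0.30) = 0.3525
  C_21 = −[(-0.15)(0.65) − (-0.30)(-0.45)] = 0.2325
  C_22 = (0.80)(0.65) − (-0.30)(-0.30) = 0.4300
  C_23 = −[(0.80)(-0.45) − (-0.15)(-0.30)] = 0.4050
  C_31 = (-0.15)(-0.10) − (-0.30)(0.80) = 0.2550
  C_32 = −[(0.80)(-0.10) − (-0.30)(-0.25)] = 0.1550
  C_33 = (0.80)(0.80) − (-0.15)(-0.25) = 0.6025
det(I−A) = Σ_j (I−A)_1j·C_1j = (0.80)(0.4750) + (-0.15)(0.1925) + (-0.30)(0.3525) = 0.245375
adj(I−A) = Cᵀ =
  [ 0.4750   0.2325   0.2550]
  [ 0.1925   0.4300   0.1550]
  [ 0.3525   0.4050   0.6025]
(I − A)⁻¹ = adj(I−A) / det(I−A) ≈
  [   1.9358     0.9475     1.0392]
  [   0.7845     1.7524     0.6317]
  [   1.4366     1.6505     2.4554]
First solve x = (I − A)⁻¹ d = adj(I−A)·d / det(I−A); in particular x_2 = (0.1925·250 + 0.4300·380 + 0.1550·290) / 0.245375 = 256.475 / 0.245375 ≈ 1045.23688.
Intermediate flow from 1 to 2: z_12 = a_12 · x_2 = 0.15 × 256.475 / 0.245375 = 38.47125 / 0.245375 ≈ 156.786.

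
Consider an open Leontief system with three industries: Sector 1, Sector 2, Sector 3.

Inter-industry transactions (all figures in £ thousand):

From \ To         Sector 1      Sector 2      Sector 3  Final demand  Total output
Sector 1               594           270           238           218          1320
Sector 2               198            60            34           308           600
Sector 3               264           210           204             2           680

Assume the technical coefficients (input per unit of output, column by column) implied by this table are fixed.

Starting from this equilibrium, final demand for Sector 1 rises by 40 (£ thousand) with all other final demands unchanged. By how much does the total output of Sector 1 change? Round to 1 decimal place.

Δx_1 = 120.2

Technical coefficients a_ij = z_ij / X_j:
  a_11 = 594/1320 = 0.45, a_21 = 198/1320 = 0.15, a_31 = 264/1320 = 0.20
  a_12 = 270/600 = 0.45, a_22 = 60/600 = 0.10, a_32 = 210/600 = 0.35
  a_13 = 238/680 = 0.35, a_23 = 34/680 = 0.05, a_33 = 204/680 = 0.30
I − A =
  [   0.55    -0.45    -0.35]
  [  -0.15     0.90    -0.05]
  [  -0.20    -0.35     0.70]
Cofactors of I−A, C_ij = (−1)^(i+j)·(minor ij) (rows/columns in the sector order above):
  C_11 = (0.90)(0.70) − (-0.05)(-0.35) = 0.6125
  C_12 = −[(-0.15)(0.70) − (-0.05)(-0.20)] = 0.1150
  C_13 = (-0.15)(-0.35) − (0.90)(-0.20) = 0.2325
  C_21 = −[(-0.45)(0.70) − (-0.35)(-0.35)] = 0.4375
  C_22 = (0.55)(0.70) − (-0.35)(-0.20) = 0.3150
  C_23 = −[(0.55)(-0.35) − (-0.45)(-0.20)] = 0.2825
  C_31 = (-0.45)(-0.05) − (-0.35)(0.90) = 0.3375
  C_32 = −[(0.55)(-0.05) − (-0.35)(-0.15)] = 0.0800
  C_33 = (0.55)(0.90) − (-0.45)(-0.15) = 0.4275
det(I−A) = Σ_j (I−A)_1j·C_1j = (0.55)(0.6125) + (-0.45)(0.1150) + (-0.35)(0.2325) = 0.20375
adj(I−A) = Cᵀ =
  [ 0.6125   0.4375   0.3375]
  [ 0.1150   0.3150   0.0800]
  [ 0.2325   0.2825   0.4275]
(I − A)⁻¹ = adj(I−A) / det(I−A) ≈
  [   3.0061     2.1472     1.6564]
  [   0.5644     1.5460     0.3926]
  [   1.1411     1.3865     2.0982]
Δx = (I − A)⁻¹ Δd with Δd having +40 in the Sector 1 component and 0 elsewhere.
So Δx_1 = L_11 · (+40), where L_11 = adj(I−A)_11 / det(I−A) = 0.6125 / 0.20375.
Δx_1 = 0.6125 × (+40) / 0.20375 = 24.50 / 0.20375 ≈ 120.2.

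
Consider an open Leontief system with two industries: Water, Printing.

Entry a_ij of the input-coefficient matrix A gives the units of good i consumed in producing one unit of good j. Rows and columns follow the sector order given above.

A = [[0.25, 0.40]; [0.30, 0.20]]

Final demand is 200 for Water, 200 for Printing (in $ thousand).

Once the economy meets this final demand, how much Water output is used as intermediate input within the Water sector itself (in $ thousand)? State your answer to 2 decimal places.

I − A =
  [   0.75    -0.40]
  [  -0.30     0.80]
det(I−A) = (0.75)(0.80) − (-0.40)(-0.30) = 0.4800
adj(I−A) = [[0.80, 0.40], [0.30, 0.75]]
(I − A)⁻¹ = adj(I−A) / det(I−A) ≈
  [   1.6667     0.8333]
  [   0.6250     1.5625]
First solve x = (I − A)⁻¹ d = adj(I−A)·d / det(I−A); in particular x_W = (0.80·200 + 0.40·200) / 0.4800 = 240.00 / 0.4800 = 500.0000.
Intermediate flow from W to W: z_WW = a_WW · x_W = 0.25 × 240.00 / 0.4800 = 60.00 / 0.4800 = 125.00.

z_WW = 125.00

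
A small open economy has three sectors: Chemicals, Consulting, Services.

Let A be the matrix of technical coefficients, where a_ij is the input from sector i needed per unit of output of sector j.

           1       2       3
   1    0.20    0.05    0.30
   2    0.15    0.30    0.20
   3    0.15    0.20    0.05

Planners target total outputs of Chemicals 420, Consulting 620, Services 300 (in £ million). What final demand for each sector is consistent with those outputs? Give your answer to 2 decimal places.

d_1 = 215.00, d_2 = 311.00, d_3 = 98.00

I − A =
  [   0.80    -0.05    -0.30]
  [  -0.15     0.70    -0.20]
  [  -0.15    -0.20     0.95]
d = (I − A) x:
  d_1 = (+0.80)·420 + (-0.05)·620 + (-0.30)·300 = 215.00
  d_2 = (-0.15)·420 + (+0.70)·620 + (-0.20)·300 = 311.00
  d_3 = (-0.15)·420 + (-0.20)·620 + (+0.95)·300 = 98.00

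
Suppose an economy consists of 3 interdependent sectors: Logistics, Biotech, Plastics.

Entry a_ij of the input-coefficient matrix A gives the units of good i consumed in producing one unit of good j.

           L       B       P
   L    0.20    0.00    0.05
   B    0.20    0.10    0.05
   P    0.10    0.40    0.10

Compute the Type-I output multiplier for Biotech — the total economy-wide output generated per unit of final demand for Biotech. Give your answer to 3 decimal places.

m_B = 1.692

I − A =
  [   0.80     0.00    -0.05]
  [  -0.20     0.90    -0.05]
  [  -0.10    -0.40     0.90]
Cofactors of I−A, C_ij = (−1)^(i+j)·(minor ij) (rows/columns in the sector order above):
  C_11 = (0.90)(0.90) − (-0.05)(-0.40) = 0.7900
  C_12 = −[(-0.20)(0.90) − (-0.05)(-0.10)] = 0.1850
  C_13 = (-0.20)(-0.40) − (0.90)(-0.10) = 0.1700
  C_21 = −[(0.00)(0.90) − (-0.05)(-0.40)] = 0.0200
  C_22 = (0.80)(0.90) − (-0.05)(-0.10) = 0.7150
  C_23 = −[(0.80)(-0.40) − (0.00)(-0.10)] = 0.3200
  C_31 = (0.00)(-0.05) − (-0.05)(0.90) = 0.0450
  C_32 = −[(0.80)(-0.05) − (-0.05)(-0.20)] = 0.0500
  C_33 = (0.80)(0.90) − (0.00)(-0.20) = 0.7200
det(I−A) = Σ_j (I−A)_1j·C_1j = (0.80)(0.7900) + (0.00)(0.1850) + (-0.05)(0.1700) = 0.6235
adj(I−A) = Cᵀ =
  [ 0.7900   0.0200   0.0450]
  [ 0.1850   0.7150   0.0500]
  [ 0.1700   0.3200   0.7200]
(I − A)⁻¹ = adj(I−A) / det(I−A) ≈
  [   1.2670     0.0321     0.0722]
  [   0.2967     1.1468     0.0802]
  [   0.2727     0.5132     1.1548]
The output multiplier for sector j is the column-j sum of the Leontief inverse (I − A)⁻¹ = adj(I−A) / det(I−A).
Column B of adj(I−A): (0.0200, 0.7150, 0.3200); det(I−A) = 0.6235.
m_B = (0.0200 + 0.7150 + 0.3200) / 0.6235 = 1.055 / 0.6235 ≈ 1.692.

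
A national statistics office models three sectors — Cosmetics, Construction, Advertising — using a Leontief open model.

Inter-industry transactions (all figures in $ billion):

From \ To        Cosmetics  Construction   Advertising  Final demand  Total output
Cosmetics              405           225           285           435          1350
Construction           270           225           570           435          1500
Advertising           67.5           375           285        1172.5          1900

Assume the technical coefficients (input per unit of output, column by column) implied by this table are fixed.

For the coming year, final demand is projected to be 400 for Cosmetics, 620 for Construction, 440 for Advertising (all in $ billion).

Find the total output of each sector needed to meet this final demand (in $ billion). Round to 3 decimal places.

Technical coefficients a_ij = z_ij / X_j:
  a_11 = 405/1350 = 0.30, a_21 = 270/1350 = 0.20, a_31 = 67.5/1350 = 0.05
  a_12 = 225/1500 = 0.15, a_22 = 225/1500 = 0.15, a_32 = 375/1500 = 0.25
  a_13 = 285/1900 = 0.15, a_23 = 570/1900 = 0.30, a_33 = 285/1900 = 0.15
I − A =
  [   0.70    -0.15    -0.15]
  [  -0.20     0.85    -0.30]
  [  -0.05    -0.25     0.85]
Cofactors of I−A, C_ij = (−1)^(i+j)·(minor ij) (rows/columns in the sector order above):
  C_11 = (0.85)(0.85) − (-0.30)(-0.25) = 0.6475
  C_12 = −[(-0.20)(0.85) − (-0.30)(-0.05)] = 0.1850
  C_13 = (-0.20)(-0.25) − (0.85)(-0.05) = 0.0925
  C_21 = −[(-0.15)(0.85) − (-0.15)(-0.25)] = 0.1650
  C_22 = (0.70)(0.85) − (-0.15)(-0.05) = 0.5875
  C_23 = −[(0.70)(-0.25) − (-0.15)(-0.05)] = 0.1825
  C_31 = (-0.15)(-0.30) − (-0.15)(0.85) = 0.1725
  C_32 = −[(0.70)(-0.30) − (-0.15)(-0.20)] = 0.2400
  C_33 = (0.70)(0.85) − (-0.15)(-0.20) = 0.5650
det(I−A) = Σ_j (I−A)_1j·C_1j = (0.70)(0.6475) + (-0.15)(0.1850) + (-0.15)(0.0925) = 0.411625
adj(I−A) = Cᵀ =
  [ 0.6475   0.1650   0.1725]
  [ 0.1850   0.5875   0.2400]
  [ 0.0925   0.1825   0.5650]
(I − A)⁻¹ = adj(I−A) / det(I−A) ≈
  [   1.5730     0.4009     0.4191]
  [   0.4494     1.4273     0.5831]
  [   0.2247     0.4434     1.3726]
x = (I − A)⁻¹ d = adj(I−A)·d / det(I−A), with det(I−A) = 0.411625:
  x_1 = (0.6475·400 + 0.1650·620 + 0.1725·440) / 0.411625 = 437.20 / 0.411625 ≈ 1062.132
  x_2 = (0.1850·400 + 0.5875·620 + 0.2400·440) / 0.411625 = 543.85 / 0.411625 ≈ 1321.227
  x_3 = (0.0925·400 + 0.1825·620 + 0.5650·440) / 0.411625 = 398.75 / 0.411625 ≈ 968.722

x_1 = 1062.132, x_2 = 1321.227, x_3 = 968.722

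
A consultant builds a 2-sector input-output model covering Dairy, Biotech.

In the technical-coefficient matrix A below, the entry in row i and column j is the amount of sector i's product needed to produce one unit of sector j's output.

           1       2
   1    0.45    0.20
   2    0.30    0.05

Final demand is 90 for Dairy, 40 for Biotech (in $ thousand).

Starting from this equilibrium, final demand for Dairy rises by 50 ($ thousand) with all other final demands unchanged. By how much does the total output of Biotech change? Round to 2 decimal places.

Δx_2 = 32.43

I − A =
  [   0.55    -0.20]
  [  -0.30     0.95]
det(I−A) = (0.55)(0.95) − (-0.20)(-0.30) = 0.4625
adj(I−A) = [[0.95, 0.20], [0.30, 0.55]]
(I − A)⁻¹ = adj(I−A) / det(I−A) ≈
  [   2.0541     0.4324]
  [   0.6486     1.1892]
Δx = (I − A)⁻¹ Δd with Δd having +50 in the Dairy component and 0 elsewhere.
So Δx_2 = L_21 · (+50), where L_21 = adj(I−A)_21 / det(I−A) = 0.30 / 0.4625.
Δx_2 = 0.30 × (+50) / 0.4625 = 15.00 / 0.4625 ≈ 32.43.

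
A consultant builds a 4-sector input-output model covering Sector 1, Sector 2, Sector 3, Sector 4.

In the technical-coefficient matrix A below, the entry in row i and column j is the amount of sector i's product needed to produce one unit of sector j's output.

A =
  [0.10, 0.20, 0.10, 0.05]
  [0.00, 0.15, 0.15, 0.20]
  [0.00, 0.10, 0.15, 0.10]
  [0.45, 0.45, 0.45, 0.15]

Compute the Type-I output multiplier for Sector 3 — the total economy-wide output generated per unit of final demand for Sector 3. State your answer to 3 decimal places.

m_3 = 3.414

I − A =
  [   0.90    -0.20    -0.10    -0.05]
  [   0.00     0.85    -0.15    -0.20]
  [   0.00    -0.10     0.85    -0.10]
  [  -0.45    -0.45    -0.45     0.85]
Compute the cofactors C_ij = (−1)^(i+j)·(3×3 minor ij) of I−A; the adjugate is their transpose:
adj(I−A) = Cᵀ =
  [ 0.470875   0.169875   0.129250   0.082875]
  [ 0.083250   0.586125   0.201375   0.166500]
  [ 0.047250   0.123750   0.532125   0.094500]
  [ 0.318375   0.465750   0.456750   0.636750]
det(I−A) = Σ_j (I−A)_1j·C_1j = (0.90)(0.470875) + (-0.20)(0.083250) + (-0.10)(0.047250) + (-0.05)(0.318375) = 0.38649375
(I − A)⁻¹ = adj(I−A) / det(I−A) ≈
  [   1.2183     0.4395     0.3344     0.2144]
  [   0.2154     1.5165     0.5210     0.4308]
  [   0.1223     0.3202     1.3768     0.2445]
  [   0.8238     1.2051     1.1818     1.6475]
The output multiplier for sector j is the column-j sum of the Leontief inverse (I − A)⁻¹ = adj(I−A) / det(I−A).
Column 3 of adj(I−A): (0.129250, 0.201375, 0.532125, 0.456750); det(I−A) = 0.38649375.
m_3 = (0.129250 + 0.201375 + 0.532125 + 0.456750) / 0.38649375 = 1.3195 / 0.38649375 ≈ 3.414.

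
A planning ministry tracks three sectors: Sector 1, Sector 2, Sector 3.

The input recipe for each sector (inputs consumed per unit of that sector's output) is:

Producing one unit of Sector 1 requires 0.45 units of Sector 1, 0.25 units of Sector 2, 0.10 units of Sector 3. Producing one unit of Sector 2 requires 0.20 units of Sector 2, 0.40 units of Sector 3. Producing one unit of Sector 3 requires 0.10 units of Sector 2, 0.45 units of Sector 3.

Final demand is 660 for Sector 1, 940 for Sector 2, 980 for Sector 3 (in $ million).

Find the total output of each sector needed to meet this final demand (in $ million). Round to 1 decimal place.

I − A =
  [   0.55     0.00     0.00]
  [  -0.25     0.80    -0.10]
  [  -0.10    -0.40     0.55]
Cofactors of I−A, C_ij = (−1)^(i+j)·(minor ij) (rows/columns in the sector order above):
  C_11 = (0.80)(0.55) − (-0.10)(-0.40) = 0.4000
  C_12 = −[(-0.25)(0.55) − (-0.10)(-0.10)] = 0.1475
  C_13 = (-0.25)(-0.40) − (0.80)(-0.10) = 0.1800
  C_21 = −[(0.00)(0.55) − (0.00)(-0.40)] = 0.0000
  C_22 = (0.55)(0.55) − (0.00)(-0.10) = 0.3025
  C_23 = −[(0.55)(-0.40) − (0.00)(-0.10)] = 0.2200
  C_31 = (0.00)(-0.10) − (0.00)(0.80) = 0.0000
  C_32 = −[(0.55)(-0.10) − (0.00)(-0.25)] = 0.0550
  C_33 = (0.55)(0.80) − (0.00)(-0.25) = 0.4400
det(I−A) = Σ_j (I−A)_1j·C_1j = (0.55)(0.4000) + (0.00)(0.1475) + (0.00)(0.1800) = 0.2200
adj(I−A) = Cᵀ =
  [ 0.4000   0.0000   0.0000]
  [ 0.1475   0.3025   0.0550]
  [ 0.1800   0.2200   0.4400]
(I − A)⁻¹ = adj(I−A) / det(I−A) ≈
  [   1.8182     0.0000     0.0000]
  [   0.6705     1.3750     0.2500]
  [   0.8182     1.0000     2.0000]
x = (I − A)⁻¹ d = adj(I−A)·d / det(I−A), with det(I−A) = 0.2200:
  x_1 = (0.4000·660 + 0.0000·940 + 0.0000·980) / 0.2200 = 264.00 / 0.2200 = 1200.0
  x_2 = (0.1475·660 + 0.3025·940 + 0.0550·980) / 0.2200 = 435.60 / 0.2200 = 1980.0
  x_3 = (0.1800·660 + 0.2200·940 + 0.4400·980) / 0.2200 = 756.80 / 0.2200 = 3440.0

x_1 = 1200.0, x_2 = 1980.0, x_3 = 3440.0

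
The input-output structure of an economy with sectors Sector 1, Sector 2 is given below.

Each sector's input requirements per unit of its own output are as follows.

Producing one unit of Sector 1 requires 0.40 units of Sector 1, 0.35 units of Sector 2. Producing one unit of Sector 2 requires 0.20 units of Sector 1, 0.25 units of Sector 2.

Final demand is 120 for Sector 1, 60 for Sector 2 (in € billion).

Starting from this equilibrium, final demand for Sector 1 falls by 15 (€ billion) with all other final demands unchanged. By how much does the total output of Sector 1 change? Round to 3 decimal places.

Δx_1 = -29.605

I − A =
  [   0.60    -0.20]
  [  -0.35     0.75]
det(I−A) = (0.60)(0.75) − (-0.20)(-0.35) = 0.3800
adj(I−A) = [[0.75, 0.20], [0.35, 0.60]]
(I − A)⁻¹ = adj(I−A) / det(I−A) ≈
  [   1.9737     0.5263]
  [   0.9211     1.5789]
Δx = (I − A)⁻¹ Δd with Δd having -15 in the Sector 1 component and 0 elsewhere.
So Δx_1 = L_11 · (-15), where L_11 = adj(I−A)_11 / det(I−A) = 0.75 / 0.3800.
Δx_1 = 0.75 × (-15) / 0.3800 = -11.25 / 0.3800 ≈ -29.605.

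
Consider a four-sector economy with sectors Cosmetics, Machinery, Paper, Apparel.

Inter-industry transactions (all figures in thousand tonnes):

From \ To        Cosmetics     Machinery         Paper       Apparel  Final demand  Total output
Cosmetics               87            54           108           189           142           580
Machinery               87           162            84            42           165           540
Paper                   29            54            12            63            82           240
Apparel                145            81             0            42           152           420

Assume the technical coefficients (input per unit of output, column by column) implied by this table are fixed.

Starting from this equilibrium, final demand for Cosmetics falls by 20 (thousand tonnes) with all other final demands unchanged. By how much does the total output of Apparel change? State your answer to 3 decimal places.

Δx_4 = -11.033

Technical coefficients a_ij = z_ij / X_j:
  a_11 = 87/580 = 0.15, a_21 = 87/580 = 0.15, a_31 = 29/580 = 0.05, a_41 = 145/580 = 0.25
  a_12 = 54/540 = 0.10, a_22 = 162/540 = 0.30, a_32 = 54/540 = 0.10, a_42 = 81/540 = 0.15
  a_13 = 108/240 = 0.45, a_23 = 84/240 = 0.35, a_33 = 12/240 = 0.05, a_43 = 0/240 = 0.00
  a_14 = 189/420 = 0.45, a_24 = 42/420 = 0.10, a_34 = 63/420 = 0.15, a_44 = 42/420 = 0.10
I − A =
  [   0.85    -0.10    -0.45    -0.45]
  [  -0.15     0.70    -0.35    -0.10]
  [  -0.05    -0.10     0.95    -0.15]
  [  -0.25    -0.15     0.00     0.90]
Compute the cofactors C_ij = (−1)^(i+j)·(3×3 minor ij) of I−A; the adjugate is their transpose:
adj(I−A) = Cᵀ =
  [ 0.544875   0.200250   0.331875   0.350000]
  [ 0.180875   0.582750   0.300375   0.205250]
  [ 0.076375   0.096000   0.417875   0.118500]
  [ 0.181500   0.152750   0.142250   0.497000]
det(I−A) = Σ_j (I−A)_1j·C_1j = (0.85)(0.544875) + (-0.10)(0.180875) + (-0.45)(0.076375) + (-0.45)(0.181500) = 0.3290125
(I − A)⁻¹ = adj(I−A) / det(I−A) ≈
  [   1.6561     0.6086     1.0087     1.0638]
  [   0.5498     1.7712     0.9130     0.6238]
  [   0.2321     0.2918     1.2701     0.3602]
  [   0.5517     0.4643     0.4324     1.5106]
Δx = (I − A)⁻¹ Δd with Δd having -20 in the Cosmetics component and 0 elsewhere.
So Δx_4 = L_41 · (-20), where L_41 = adj(I−A)_41 / det(I−A) = 0.181500 / 0.3290125.
Δx_4 = 0.181500 × (-20) / 0.3290125 = -3.63 / 0.3290125 ≈ -11.033.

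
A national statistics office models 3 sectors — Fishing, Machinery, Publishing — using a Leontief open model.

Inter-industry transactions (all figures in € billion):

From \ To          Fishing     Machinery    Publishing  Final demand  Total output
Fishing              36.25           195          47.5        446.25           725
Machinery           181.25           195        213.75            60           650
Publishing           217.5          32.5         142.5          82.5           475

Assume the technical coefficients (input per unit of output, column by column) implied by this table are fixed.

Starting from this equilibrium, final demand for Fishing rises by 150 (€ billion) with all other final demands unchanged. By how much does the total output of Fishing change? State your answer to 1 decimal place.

Technical coefficients a_ij = z_ij / X_j:
  a_11 = 36.25/725 = 0.05, a_21 = 181.25/725 = 0.25, a_31 = 217.5/725 = 0.30
  a_12 = 195/650 = 0.30, a_22 = 195/650 = 0.30, a_32 = 32.5/650 = 0.05
  a_13 = 47.5/475 = 0.10, a_23 = 213.75/475 = 0.45, a_33 = 142.5/475 = 0.30
I − A =
  [   0.95    -0.30    -0.10]
  [  -0.25     0.70    -0.45]
  [  -0.30    -0.05     0.70]
Cofactors of I−A, C_ij = (−1)^(i+j)·(minor ij) (rows/columns in the sector order above):
  C_11 = (0.70)(0.70) − (-0.45)(-0.05) = 0.4675
  C_12 = −[(-0.25)(0.70) − (-0.45)(-0.30)] = 0.3100
  C_13 = (-0.25)(-0.05) − (0.70)(-0.30) = 0.2225
  C_21 = −[(-0.30)(0.70) − (-0.10)(-0.05)] = 0.2150
  C_22 = (0.95)(0.70) − (-0.10)(-0.30) = 0.6350
  C_23 = −[(0.95)(-0.05) − (-0.30)(-0.30)] = 0.1375
  C_31 = (-0.30)(-0.45) − (-0.10)(0.70) = 0.2050
  C_32 = −[(0.95)(-0.45) − (-0.10)(-0.25)] = 0.4525
  C_33 = (0.95)(0.70) − (-0.30)(-0.25) = 0.5900
det(I−A) = Σ_j (I−A)_1j·C_1j = (0.95)(0.4675) + (-0.30)(0.3100) + (-0.10)(0.2225) = 0.328875
adj(I−A) = Cᵀ =
  [ 0.4675   0.2150   0.2050]
  [ 0.3100   0.6350   0.4525]
  [ 0.2225   0.1375   0.5900]
(I − A)⁻¹ = adj(I−A) / det(I−A) ≈
  [   1.4215     0.6537     0.6233]
  [   0.9426     1.9308     1.3759]
  [   0.6765     0.4181     1.7940]
Δx = (I − A)⁻¹ Δd with Δd having +150 in the Fishing component and 0 elsewhere.
So Δx_1 = L_11 · (+150), where L_11 = adj(I−A)_11 / det(I−A) = 0.4675 / 0.328875.
Δx_1 = 0.4675 × (+150) / 0.328875 = 70.125 / 0.328875 ≈ 213.2.

Δx_1 = 213.2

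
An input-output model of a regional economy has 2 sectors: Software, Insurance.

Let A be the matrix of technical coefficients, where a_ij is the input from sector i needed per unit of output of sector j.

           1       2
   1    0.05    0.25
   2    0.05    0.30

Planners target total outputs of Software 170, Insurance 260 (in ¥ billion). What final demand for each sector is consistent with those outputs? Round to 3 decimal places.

I − A =
  [   0.95    -0.25]
  [  -0.05     0.70]
d = (I − A) x:
  d_1 = (+0.95)·170 + (-0.25)·260 = 96.500
  d_2 = (-0.05)·170 + (+0.70)·260 = 173.500

d_1 = 96.500, d_2 = 173.500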